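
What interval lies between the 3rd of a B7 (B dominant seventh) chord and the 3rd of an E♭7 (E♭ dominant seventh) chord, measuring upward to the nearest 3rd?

diminished fourth

The 3rd of B7 (B dominant seventh) is D♯; the 3rd of E♭7 (E♭ dominant seventh) is G.
4 letter names make it a fourth; at 4 semitones (a half step narrower than perfect) the quality is diminished.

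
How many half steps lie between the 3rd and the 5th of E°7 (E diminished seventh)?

The chord tones of Edim7 (E diminished seventh) are E G B♭ D♭.
G to B♭ is a minor third: 3 semitones.

3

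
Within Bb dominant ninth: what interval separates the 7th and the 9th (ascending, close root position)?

major third

Bb9: Bb D F Ab C.
The 7th is Ab and the 9th is C.
Counting 3 letters and 4 half steps from Ab gives a major third.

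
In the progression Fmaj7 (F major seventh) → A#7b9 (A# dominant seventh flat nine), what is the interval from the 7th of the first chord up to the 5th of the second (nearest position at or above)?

The 7th of Fmaj7 (F major seventh) is E; the 5th of A#7b9 (A# dominant seventh flat nine) is E#.
1 letter names make it a unison; at 1 semitone (a half step wider than perfect) the quality is augmented.

A1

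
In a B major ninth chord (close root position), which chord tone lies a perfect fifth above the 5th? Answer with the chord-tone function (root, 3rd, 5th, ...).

9th

Bmaj9: B-D#-F#-A#-C#.
The 5th is F#. A perfect fifth above F# is C#.
C# is the chord's 9th.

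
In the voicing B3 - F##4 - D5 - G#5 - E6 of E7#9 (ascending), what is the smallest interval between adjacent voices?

Adjacent intervals: B3→F##4 = augmented fifth; F##4→D5 = diminished sixth; D5→G#5 = augmented fourth; G#5→E6 = minor sixth.
The smallest is D5 to G#5, an augmented fourth (6 semitones).

augmented fourth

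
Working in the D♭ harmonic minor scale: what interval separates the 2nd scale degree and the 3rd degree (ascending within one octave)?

Spelling the D♭ harmonic minor scale: D♭ E♭ F♭ G♭ A♭ B𝄫 C.
The 2nd scale degree is E♭ and the scale degree 3 is F♭.
2 letter names make it a second; at 1 semitone (a half step narrower than major) the quality is minor.

minor second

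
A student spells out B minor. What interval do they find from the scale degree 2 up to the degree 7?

The scale runs B C♯ D E F♯ G A.
So we need the interval from C♯ up to A.
6 letter names make it a sixth; at 8 semitones (a half step narrower than major) the quality is minor.

minor 6th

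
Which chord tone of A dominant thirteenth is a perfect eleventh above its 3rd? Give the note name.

F#

A13 (A dominant thirteenth) is spelled A, C♯, E, G, B, F♯.
The 3rd is C♯. A perfect eleventh above C♯ is F♯.
F♯ is the chord's 13th.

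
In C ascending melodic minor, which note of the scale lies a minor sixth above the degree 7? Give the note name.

The scale is C D Eb F G A B.
The degree 7 is B; a minor sixth above that is G — scale degree 5.

G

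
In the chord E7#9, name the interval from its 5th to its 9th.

The chord tones of E7#9 are E G# B D F##.
The 5th is B and the 9th is F##.
5 letter names make it a fifth; at 8 semitones (a half step wider than perfect) the quality is augmented.

A5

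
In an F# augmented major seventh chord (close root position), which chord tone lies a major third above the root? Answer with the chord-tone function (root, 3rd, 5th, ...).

3rd

The chord tones of F#+maj7 are F# A# C## E#.
The root is F#. A major third above F# is A#.
A# is the chord's 3rd.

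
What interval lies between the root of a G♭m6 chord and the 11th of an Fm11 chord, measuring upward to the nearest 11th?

M3

The root of G♭m6 is G♭; the 11th of Fm11 is B♭.
Counting 3 letters and 4 half steps from G♭ gives a major third.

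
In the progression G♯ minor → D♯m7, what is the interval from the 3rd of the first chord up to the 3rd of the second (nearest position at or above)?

perfect fifth

The 3rd of G♯ minor is B; the 3rd of D♯m7 is F♯.
From B to F♯ is 7 semitones, exactly the perfect fifth.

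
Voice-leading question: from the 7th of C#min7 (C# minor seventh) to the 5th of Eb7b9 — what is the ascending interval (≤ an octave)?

The 7th of C#min7 (C# minor seventh) is B; the 5th of Eb7b9 is Bb.
B up to Bb is 11 semitones, a half step narrower than a perfect octave, so the interval is diminished.

diminished octave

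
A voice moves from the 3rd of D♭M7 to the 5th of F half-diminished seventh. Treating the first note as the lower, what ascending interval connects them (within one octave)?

The 3rd of D♭M7 is F; the 5th of F half-diminished seventh is C♭.
F up to C♭ is 6 semitones, a half step narrower than a perfect fifth, so the interval is diminished.

diminished fifth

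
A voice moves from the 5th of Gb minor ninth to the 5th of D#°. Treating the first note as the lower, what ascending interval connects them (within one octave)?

The 5th of Gb minor ninth is Db; the 5th of D#° is A.
5 letter names make it a fifth; at 8 semitones (a half step wider than perfect) the quality is augmented.

augmented fifth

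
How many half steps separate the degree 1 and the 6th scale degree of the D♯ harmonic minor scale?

The scale is D♯ E♯ F♯ G♯ A♯ B C𝄪.
D♯ up to B is a minor sixth — 8 semitones.

8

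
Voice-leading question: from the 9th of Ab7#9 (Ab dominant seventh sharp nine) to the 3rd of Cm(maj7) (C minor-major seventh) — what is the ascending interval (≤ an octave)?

diminished 4th

The 9th of Ab7#9 (Ab dominant seventh sharp nine) is B; the 3rd of Cm(maj7) (C minor-major seventh) is Eb.
From B to Eb: 4 semitones over a fourth = diminished.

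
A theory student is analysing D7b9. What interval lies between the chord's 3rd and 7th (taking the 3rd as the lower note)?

D7b9 (D dominant seventh flat nine): D-F♯-A-C-E♭.
So we need the interval from F♯ up to C.
F♯ up to C is 6 semitones, a half step narrower than a perfect fifth, so the interval is diminished.

d5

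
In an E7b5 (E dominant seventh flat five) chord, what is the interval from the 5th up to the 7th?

major third

E7b5 (E dominant seventh flat five) is spelled E G# Bb D.
That puts Bb below D.
Counting 3 letters and 4 half steps from Bb gives a major third.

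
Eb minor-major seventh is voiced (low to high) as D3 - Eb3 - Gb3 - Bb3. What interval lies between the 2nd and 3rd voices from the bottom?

minor 3rd

Those voices are Eb3 and Gb3.
3 letter names make it a third; at 3 semitones (a half step narrower than major) the quality is minor.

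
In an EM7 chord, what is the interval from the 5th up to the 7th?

M3

EΔ7: E–G#–B–D#.
5th = B; 7th = D#.
B up to D# spans 3 letter names and 4 semitones — a major third.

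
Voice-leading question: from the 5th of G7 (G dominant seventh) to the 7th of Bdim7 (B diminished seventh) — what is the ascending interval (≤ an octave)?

diminished 5th

G7 (G dominant seventh) has D as its 5th, and Bdim7 (B diminished seventh) has Ab as its 7th.
5 letter names make it a fifth; at 6 semitones (a half step narrower than perfect) the quality is diminished.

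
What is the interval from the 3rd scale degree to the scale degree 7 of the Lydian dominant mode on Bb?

diminished fifth

Bb lydian dominant: Bb C D E F G Ab.
That puts D below Ab.
D up to Ab is 6 semitones, a half step narrower than a perfect fifth, so the interval is diminished.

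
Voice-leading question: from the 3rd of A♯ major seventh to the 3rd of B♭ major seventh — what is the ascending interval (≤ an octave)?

A♯ major seventh has C𝄪 as its 3rd, and B♭ major seventh has D as its 3rd.
C𝄪 up to D is 0 semitones, a whole step narrower than a major second, so the interval is diminished.

diminished second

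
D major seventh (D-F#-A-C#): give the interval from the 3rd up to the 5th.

minor 3rd

So we need the interval from F# up to A.
From F# to A: 3 semitones over a third = minor.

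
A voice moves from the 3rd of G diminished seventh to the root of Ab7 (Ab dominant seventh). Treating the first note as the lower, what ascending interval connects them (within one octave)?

G diminished seventh has Bb as its 3rd, and Ab7 (Ab dominant seventh) has Ab as its root.
7 letter names make it a seventh; at 10 semitones (a half step narrower than major) the quality is minor.

minor seventh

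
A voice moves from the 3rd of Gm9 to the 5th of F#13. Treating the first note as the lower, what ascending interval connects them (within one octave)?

augmented 2nd

The 3rd of Gm9 is Bb; the 5th of F#13 is C#.
Bb up to C# is 3 semitones, a half step wider than a major second, so the interval is augmented.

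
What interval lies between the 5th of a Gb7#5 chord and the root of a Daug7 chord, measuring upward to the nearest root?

perfect unison

The 5th of Gb7#5 is D; the root of Daug7 is D.
Counting 1 letters and 0 half steps from D gives a perfect unison.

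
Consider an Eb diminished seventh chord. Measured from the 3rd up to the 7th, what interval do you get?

diminished fifth

The chord tones of Eb°7 (Eb diminished seventh) are Eb Gb Bbb Dbb.
The 3rd is Gb and the 7th is Dbb.
From Gb to Dbb: 6 semitones over a fifth = diminished.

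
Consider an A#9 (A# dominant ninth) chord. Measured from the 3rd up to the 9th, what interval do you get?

m7

A# dominant ninth is spelled A#, C##, E#, G#, B#.
The 3rd is C## and the 9th is B#.
7 letter names make it a seventh; at 10 semitones (a half step narrower than major) the quality is minor.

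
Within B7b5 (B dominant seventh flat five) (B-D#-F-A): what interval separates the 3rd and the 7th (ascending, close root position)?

diminished 5th

The 3rd is D# and the 7th is A.
5 letter names make it a fifth; at 6 semitones (a half step narrower than perfect) the quality is diminished.
That tritone between 3rd and 7th is what gives the dominant seventh its pull toward resolution.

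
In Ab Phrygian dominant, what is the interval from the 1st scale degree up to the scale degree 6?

m6

The scale runs Ab Bbb C Db Eb Fb Gb.
1st scale degree = Ab; scale degree 6 = Fb.
6 letter names make it a sixth; at 8 semitones (a half step narrower than major) the quality is minor.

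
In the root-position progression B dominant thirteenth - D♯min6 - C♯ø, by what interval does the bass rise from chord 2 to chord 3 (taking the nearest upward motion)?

m7

The roots are D♯ and C♯.
From D♯ to C♯: 10 semitones over a seventh = minor.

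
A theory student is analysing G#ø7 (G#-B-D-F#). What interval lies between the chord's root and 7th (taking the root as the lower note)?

minor seventh

Root = G#; 7th = F#.
From G# to F#: 10 semitones over a seventh = minor.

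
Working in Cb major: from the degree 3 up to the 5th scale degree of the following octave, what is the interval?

Cb major: Cb Db Eb Fb Gb Ab Bb.
That puts Eb below Gb.
10 letter names make it a tenth; at 15 semitones (a half step narrower than major) the quality is minor.

minor 10th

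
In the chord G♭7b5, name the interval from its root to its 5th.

diminished fifth

The chord tones of G♭7b5 (G♭ dominant seventh flat five) are G♭ B♭ D𝄫 F♭.
That puts G♭ below D𝄫.
5 letter names make it a fifth; at 6 semitones (a half step narrower than perfect) the quality is diminished.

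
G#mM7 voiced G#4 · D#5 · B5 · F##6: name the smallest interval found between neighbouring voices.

perfect fifth

Adjacent intervals: G#4→D#5 = perfect fifth; D#5→B5 = minor sixth; B5→F##6 = augmented fifth.
The smallest is G#4 to D#5, a perfect fifth (7 semitones).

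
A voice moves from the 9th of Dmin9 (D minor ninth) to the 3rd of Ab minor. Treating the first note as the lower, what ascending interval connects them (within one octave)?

Dmin9 (D minor ninth) has E as its 9th, and Ab minor has Cb as its 3rd.
6 letter names make it a sixth; at 7 semitones (a whole step narrower than major) the quality is diminished.

diminished sixth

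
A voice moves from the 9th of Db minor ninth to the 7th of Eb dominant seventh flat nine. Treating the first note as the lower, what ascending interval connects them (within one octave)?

minor seventh

The 9th of Db minor ninth is Eb; the 7th of Eb dominant seventh flat nine is Db.
7 letter names make it a seventh; at 10 semitones (a half step narrower than major) the quality is minor.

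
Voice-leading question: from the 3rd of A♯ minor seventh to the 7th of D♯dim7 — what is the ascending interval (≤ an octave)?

diminished octave

A♯ minor seventh has C♯ as its 3rd, and D♯dim7 has C as its 7th.
From C♯ to C: 11 semitones over an octave = diminished.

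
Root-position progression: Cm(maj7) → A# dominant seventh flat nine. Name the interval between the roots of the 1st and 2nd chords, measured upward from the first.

The roots are C and A#.
6 letter names make it a sixth; at 10 semitones (a half step wider than major) the quality is augmented.

A6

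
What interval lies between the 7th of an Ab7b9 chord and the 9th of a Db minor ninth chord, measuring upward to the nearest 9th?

M6

The 7th of Ab7b9 is Gb; the 9th of Db minor ninth is Eb.
Counting 6 letters and 9 half steps from Gb gives a major sixth.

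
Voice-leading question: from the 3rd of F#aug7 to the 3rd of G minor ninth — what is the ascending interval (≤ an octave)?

diminished 2nd

The 3rd of F#aug7 is A#; the 3rd of G minor ninth is Bb.
A# up to Bb is 0 semitones, a whole step narrower than a major second, so the interval is diminished.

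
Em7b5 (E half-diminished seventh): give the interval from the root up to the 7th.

E half-diminished seventh is spelled E–G–Bb–D.
That puts E below D.
From E to D: 10 semitones over a seventh = minor.

minor 7th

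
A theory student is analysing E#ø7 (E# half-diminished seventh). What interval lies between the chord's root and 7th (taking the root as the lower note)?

E#ø7: E#–G#–B–D#.
Root = E#; 7th = D#.
E# up to D# is 10 semitones, a half step narrower than a major seventh, so the interval is minor.

minor 7th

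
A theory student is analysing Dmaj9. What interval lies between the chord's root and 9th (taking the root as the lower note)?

Spelling the chord: D, F#, A, C#, E.
The root is D and the 9th is E.
From D to E is 14 semitones, exactly the major ninth.

major 9th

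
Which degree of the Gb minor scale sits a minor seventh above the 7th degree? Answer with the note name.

Ebb

The scale is Gb Ab Bbb Cb Db Ebb Fb.
The 7th degree is Fb; a minor seventh above that is Ebb — scale degree 6.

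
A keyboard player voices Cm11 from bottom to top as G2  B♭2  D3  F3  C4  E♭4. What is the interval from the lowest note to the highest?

m13

The outer voices are G2 and E♭4.
13 letter names make it a thirteenth; at 20 semitones (a half step narrower than major) the quality is minor.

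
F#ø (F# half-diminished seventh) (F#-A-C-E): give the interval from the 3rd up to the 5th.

minor third

So we need the interval from A up to C.
3 letter names make it a third; at 3 semitones (a half step narrower than major) the quality is minor.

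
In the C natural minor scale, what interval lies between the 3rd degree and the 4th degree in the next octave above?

Spelling the C natural minor scale: C D Eb F G Ab Bb.
The 3rd degree is Eb and the scale degree 4 (up an octave) is F.
Counting 9 letters and 14 half steps from Eb gives a major ninth.

major ninth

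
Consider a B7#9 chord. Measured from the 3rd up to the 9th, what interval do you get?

Spelling the chord: B-D♯-F♯-A-C𝄪.
3rd = D♯; 9th = C𝄪.
D♯ up to C𝄪 spans 7 letter names and 11 semitones — a major seventh.

major seventh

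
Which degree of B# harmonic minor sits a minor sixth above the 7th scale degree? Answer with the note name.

The scale is B# C## D# E# F## G# A##.
The 7th scale degree is A##; a minor sixth above that is F## — scale degree 5.

F##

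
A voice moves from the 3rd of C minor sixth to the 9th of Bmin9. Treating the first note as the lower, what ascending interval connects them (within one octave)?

augmented sixth

The 3rd of C minor sixth is E♭; the 9th of Bmin9 is C♯.
From E♭ to C♯: 10 semitones over a sixth = augmented.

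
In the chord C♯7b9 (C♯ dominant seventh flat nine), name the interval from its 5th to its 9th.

C♯ dominant seventh flat nine is spelled C♯–E♯–G♯–B–D.
5th = G♯; 9th = D.
G♯ up to D is 6 semitones, a half step narrower than a perfect fifth, so the interval is diminished.

diminished fifth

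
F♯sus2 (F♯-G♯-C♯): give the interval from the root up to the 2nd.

major 2nd

The root is F♯ and the 2nd is G♯.
F♯ up to G♯ spans 2 letter names and 2 semitones — a major second.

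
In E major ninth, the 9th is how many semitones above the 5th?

The chord tones of Emaj9 (E major ninth) are E–G#–B–D#–F#.
B to F# is a perfect fifth: 7 semitones.

7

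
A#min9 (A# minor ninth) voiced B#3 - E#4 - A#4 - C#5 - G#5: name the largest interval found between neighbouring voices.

perfect fifth

Adjacent intervals: B#3→E#4 = perfect fourth; E#4→A#4 = perfect fourth; A#4→C#5 = minor third; C#5→G#5 = perfect fifth.
The largest is C#5 to G#5, a perfect fifth (7 semitones).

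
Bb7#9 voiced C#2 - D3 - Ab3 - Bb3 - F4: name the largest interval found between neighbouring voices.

Adjacent intervals: C#2→D3 = minor ninth; D3→Ab3 = diminished fifth; Ab3→Bb3 = major second; Bb3→F4 = perfect fifth.
The largest is C#2 to D3, a minor ninth (13 semitones).

m9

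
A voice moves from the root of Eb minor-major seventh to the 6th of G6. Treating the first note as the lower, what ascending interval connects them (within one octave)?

Eb minor-major seventh has Eb as its root, and G6 has E as its 6th.
Eb up to E is 1 semitone, a half step wider than a perfect unison, so the interval is augmented.

augmented 1st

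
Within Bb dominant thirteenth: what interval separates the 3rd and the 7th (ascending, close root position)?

Bb13 (Bb dominant thirteenth) is spelled Bb D F Ab C G.
3rd = D; 7th = Ab.
5 letter names make it a fifth; at 6 semitones (a half step narrower than perfect) the quality is diminished.
That tritone between 3rd and 7th is what gives the dominant seventh its pull toward resolution.

diminished fifth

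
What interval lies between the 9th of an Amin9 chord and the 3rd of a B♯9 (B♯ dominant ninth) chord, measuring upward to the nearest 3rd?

augmented third

Amin9 has B as its 9th, and B♯9 (B♯ dominant ninth) has D𝄪 as its 3rd.
B up to D𝄪 is 5 semitones, a half step wider than a major third, so the interval is augmented.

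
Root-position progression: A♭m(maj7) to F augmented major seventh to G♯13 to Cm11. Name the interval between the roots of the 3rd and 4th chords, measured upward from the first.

The roots are G♯ and C.
4 letter names make it a fourth; at 4 semitones (a half step narrower than perfect) the quality is diminished.

diminished 4th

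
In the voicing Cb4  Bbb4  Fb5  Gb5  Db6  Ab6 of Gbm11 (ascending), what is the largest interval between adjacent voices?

minor 7th

Adjacent intervals: Cb4→Bbb4 = minor seventh; Bbb4→Fb5 = perfect fifth; Fb5→Gb5 = major second; Gb5→Db6 = perfect fifth; Db6→Ab6 = perfect fifth.
The largest is Cb4 to Bbb4, a minor seventh (10 semitones).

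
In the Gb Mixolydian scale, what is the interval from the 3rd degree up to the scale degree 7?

Gb mixolydian: Gb Ab Bb Cb Db Eb Fb.
3rd degree = Bb; degree 7 = Fb.
Bb up to Fb is 6 semitones, a half step narrower than a perfect fifth, so the interval is diminished.

diminished fifth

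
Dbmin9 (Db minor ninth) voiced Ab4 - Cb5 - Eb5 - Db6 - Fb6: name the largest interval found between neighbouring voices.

Adjacent intervals: Ab4→Cb5 = minor third; Cb5→Eb5 = major third; Eb5→Db6 = minor seventh; Db6→Fb6 = minor third.
The largest is Eb5 to Db6, a minor seventh (10 semitones).

m7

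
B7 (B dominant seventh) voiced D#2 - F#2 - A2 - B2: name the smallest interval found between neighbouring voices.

M2

Adjacent intervals: D#2→F#2 = minor third; F#2→A2 = minor third; A2→B2 = major second.
The smallest is A2 to B2, a major second (2 semitones).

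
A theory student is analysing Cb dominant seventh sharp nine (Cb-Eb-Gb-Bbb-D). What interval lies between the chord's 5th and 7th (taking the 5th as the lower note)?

minor third

5th = Gb; 7th = Bbb.
3 letter names make it a third; at 3 semitones (a half step narrower than major) the quality is minor.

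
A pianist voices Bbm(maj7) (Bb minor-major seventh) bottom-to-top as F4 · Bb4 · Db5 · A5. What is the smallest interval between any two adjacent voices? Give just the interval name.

minor 3rd

Adjacent intervals: F4→Bb4 = perfect fourth; Bb4→Db5 = minor third; Db5→A5 = augmented fifth.
The smallest is Bb4 to Db5, a minor third (3 semitones).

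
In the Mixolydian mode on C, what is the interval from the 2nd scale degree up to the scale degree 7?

The scale runs C D E F G A Bb.
The 2nd scale degree is D and the 7th degree is Bb.
D up to Bb is 8 semitones, a half step narrower than a major sixth, so the interval is minor.

m6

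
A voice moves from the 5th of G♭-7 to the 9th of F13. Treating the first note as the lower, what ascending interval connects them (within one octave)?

augmented fourth

G♭-7 has D♭ as its 5th, and F13 has G as its 9th.
4 letter names make it a fourth; at 6 semitones (a half step wider than perfect) the quality is augmented.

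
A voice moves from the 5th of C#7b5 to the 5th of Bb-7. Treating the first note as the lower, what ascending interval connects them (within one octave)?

C#7b5 has G as its 5th, and Bb-7 has F as its 5th.
From G to F: 10 semitones over a seventh = minor.

minor seventh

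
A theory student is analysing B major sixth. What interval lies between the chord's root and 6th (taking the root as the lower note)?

B6 is spelled B-D♯-F♯-G♯.
Root = B; 6th = G♯.
Counting 6 letters and 9 half steps from B gives a major sixth.

major sixth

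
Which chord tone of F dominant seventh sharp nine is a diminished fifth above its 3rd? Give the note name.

F dominant seventh sharp nine is spelled F A C E♭ G♯.
The 3rd is A. A diminished fifth above A is E♭.
E♭ is the chord's 7th.

Eb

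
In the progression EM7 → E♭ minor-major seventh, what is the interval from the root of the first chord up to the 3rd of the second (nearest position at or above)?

The root of EM7 is E; the 3rd of E♭ minor-major seventh is G♭.
E up to G♭ is 2 semitones, a whole step narrower than a major third, so the interval is diminished.

diminished 3rd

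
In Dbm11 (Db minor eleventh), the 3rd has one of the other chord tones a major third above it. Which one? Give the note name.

Spelling the chord: Db–Fb–Ab–Cb–Eb–Gb.
The 3rd is Fb. A major third above Fb is Ab.
Ab is the chord's 5th.

Ab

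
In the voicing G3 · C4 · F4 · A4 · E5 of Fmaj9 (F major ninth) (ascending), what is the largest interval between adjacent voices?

Adjacent intervals: G3→C4 = perfect fourth; C4→F4 = perfect fourth; F4→A4 = major third; A4→E5 = perfect fifth.
The largest is A4 to E5, a perfect fifth (7 semitones).

perfect fifth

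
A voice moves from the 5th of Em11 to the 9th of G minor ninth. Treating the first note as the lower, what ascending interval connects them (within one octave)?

Em11 has B as its 5th, and G minor ninth has A as its 9th.
From B to A: 10 semitones over a seventh = minor.

minor 7th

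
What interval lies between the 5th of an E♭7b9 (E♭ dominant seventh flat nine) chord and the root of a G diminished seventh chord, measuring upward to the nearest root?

E♭7b9 (E♭ dominant seventh flat nine) has B♭ as its 5th, and G diminished seventh has G as its root.
B♭ up to G spans 6 letter names and 9 semitones — a major sixth.

major sixth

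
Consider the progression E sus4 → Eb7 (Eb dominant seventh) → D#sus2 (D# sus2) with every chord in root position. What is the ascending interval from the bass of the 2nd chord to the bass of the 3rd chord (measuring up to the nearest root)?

A7

The roots are Eb and D#.
7 letter names make it a seventh; at 12 semitones (a half step wider than major) the quality is augmented.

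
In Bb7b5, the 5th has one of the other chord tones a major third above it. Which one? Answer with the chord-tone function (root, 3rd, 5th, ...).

Spelling the chord: Bb, D, Fb, Ab.
The 5th is Fb. A major third above Fb is Ab.
Ab is the chord's 7th.

7th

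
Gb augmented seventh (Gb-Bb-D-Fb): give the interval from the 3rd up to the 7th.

So we need the interval from Bb up to Fb.
From Bb to Fb: 6 semitones over a fifth = diminished.
That tritone between 3rd and 7th is what gives the dominant seventh its pull toward resolution.

diminished fifth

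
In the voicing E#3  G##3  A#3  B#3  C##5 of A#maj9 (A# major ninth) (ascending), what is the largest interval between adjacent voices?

Adjacent intervals: E#3→G##3 = major third; G##3→A#3 = minor second; A#3→B#3 = major second; B#3→C##5 = major ninth.
The largest is B#3 to C##5, a major ninth (14 semitones).

major ninth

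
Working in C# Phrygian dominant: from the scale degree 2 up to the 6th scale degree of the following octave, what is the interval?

perfect twelfth

Spelling C# Phrygian dominant: C# D E# F# G# A B.
So we need the interval from D up to A.
From D to A is 19 semitones, exactly the perfect twelfth.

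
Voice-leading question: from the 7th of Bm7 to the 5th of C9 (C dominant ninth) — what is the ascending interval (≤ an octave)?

minor seventh

The 7th of Bm7 is A; the 5th of C9 (C dominant ninth) is G.
A up to G is 10 semitones, a half step narrower than a major seventh, so the interval is minor.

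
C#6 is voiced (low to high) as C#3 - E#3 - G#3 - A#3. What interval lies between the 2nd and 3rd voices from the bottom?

minor 3rd

Those voices are E#3 and G#3.
From E# to G#: 3 semitones over a third = minor.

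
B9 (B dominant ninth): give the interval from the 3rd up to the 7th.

diminished fifth

The chord tones of B9 are B D♯ F♯ A C♯.
That puts D♯ below A.
5 letter names make it a fifth; at 6 semitones (a half step narrower than perfect) the quality is diminished.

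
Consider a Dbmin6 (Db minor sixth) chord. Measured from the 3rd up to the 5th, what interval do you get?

Spelling the chord: Db, Fb, Ab, Bb.
So we need the interval from Fb up to Ab.
Fb up to Ab spans 3 letter names and 4 semitones — a major third.

major 3rd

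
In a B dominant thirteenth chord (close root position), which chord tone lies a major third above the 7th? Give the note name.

C#

B13: B, D#, F#, A, C#, G#.
The 7th is A. A major third above A is C#.
C# is the chord's 9th.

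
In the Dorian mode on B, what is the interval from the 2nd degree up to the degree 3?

minor 2nd

The scale runs B C# D E F# G# A.
2nd degree = C#; 3rd scale degree = D.
2 letter names make it a second; at 1 semitone (a half step narrower than major) the quality is minor.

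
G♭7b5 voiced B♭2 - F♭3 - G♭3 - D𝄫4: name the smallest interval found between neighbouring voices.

major second

Adjacent intervals: B♭2→F♭3 = diminished fifth; F♭3→G♭3 = major second; G♭3→D𝄫4 = diminished fifth.
The smallest is F♭3 to G♭3, a major second (2 semitones).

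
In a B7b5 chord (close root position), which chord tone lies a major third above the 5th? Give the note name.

A

Spelling the chord: B, D#, F, A.
The 5th is F. A major third above F is A.
A is the chord's 7th.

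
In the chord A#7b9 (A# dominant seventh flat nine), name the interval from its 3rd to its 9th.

The chord tones of A#7b9 are A#–C##–E#–G#–B.
3rd = C##; 9th = B.
7 letter names make it a seventh; at 9 semitones (a whole step narrower than major) the quality is diminished.

d7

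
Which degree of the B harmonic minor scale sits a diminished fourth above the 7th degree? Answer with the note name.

D

The scale is B C# D E F# G A#.
The 7th degree is A#; a diminished fourth above that is D — scale degree 3.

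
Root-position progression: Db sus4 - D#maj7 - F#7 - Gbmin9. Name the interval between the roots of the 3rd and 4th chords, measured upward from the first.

The roots are F# and Gb.
F# up to Gb is 0 semitones, a whole step narrower than a major second, so the interval is diminished.

diminished second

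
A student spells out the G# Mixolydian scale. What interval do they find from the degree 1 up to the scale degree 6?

G# mixolydian: G# A# B# C# D# E# F#.
So we need the interval from G# up to E#.
G# up to E# spans 6 letter names and 9 semitones — a major sixth.

major sixth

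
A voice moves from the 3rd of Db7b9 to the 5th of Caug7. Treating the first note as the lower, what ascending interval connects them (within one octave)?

Db7b9 has F as its 3rd, and Caug7 has G# as its 5th.
F up to G# is 3 semitones, a half step wider than a major second, so the interval is augmented.

augmented second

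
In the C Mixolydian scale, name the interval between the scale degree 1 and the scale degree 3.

major 3rd

Spelling the C Mixolydian scale: C D E F G A B♭.
Scale degree 1 = C; 3rd degree = E.
Counting 3 letters and 4 half steps from C gives a major third.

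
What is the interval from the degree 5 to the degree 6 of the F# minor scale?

The scale runs F# G# A B C# D E.
Degree 5 = C#; 6th degree = D.
2 letter names make it a second; at 1 semitone (a half step narrower than major) the quality is minor.

minor second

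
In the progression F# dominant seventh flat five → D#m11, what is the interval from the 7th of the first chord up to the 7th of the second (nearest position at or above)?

F# dominant seventh flat five has E as its 7th, and D#m11 has C# as its 7th.
From E to C# is 9 semitones, exactly the major sixth.

major 6th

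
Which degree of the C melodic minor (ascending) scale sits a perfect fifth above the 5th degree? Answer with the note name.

D

The scale is C D Eb F G A B.
The 5th degree is G; a perfect fifth above that is D — scale degree 2.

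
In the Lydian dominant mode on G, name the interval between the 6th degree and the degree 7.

minor second

Spelling the Lydian dominant mode on G: G A B C# D E F.
The 6th degree is E and the scale degree 7 is F.
2 letter names make it a second; at 1 semitone (a half step narrower than major) the quality is minor.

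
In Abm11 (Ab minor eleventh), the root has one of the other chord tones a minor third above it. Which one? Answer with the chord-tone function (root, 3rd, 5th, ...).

3rd

Abm11 (Ab minor eleventh): Ab Cb Eb Gb Bb Db.
The root is Ab. A minor third above Ab is Cb.
Cb is the chord's 3rd.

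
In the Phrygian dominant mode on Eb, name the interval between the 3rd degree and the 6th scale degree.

diminished fourth

Eb phrygian dominant: Eb Fb G Ab Bb Cb Db.
The 3rd degree is G and the scale degree 6 is Cb.
From G to Cb: 4 semitones over a fourth = diminished.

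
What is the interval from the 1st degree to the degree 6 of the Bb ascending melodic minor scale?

major 6th

Spelling the Bb ascending melodic minor scale: Bb C Db Eb F G A.
So we need the interval from Bb up to G.
Bb up to G spans 6 letter names and 9 semitones — a major sixth.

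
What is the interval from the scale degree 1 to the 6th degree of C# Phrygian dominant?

minor 6th

Spelling C# Phrygian dominant: C# D E# F# G# A B.
So we need the interval from C# up to A.
From C# to A: 8 semitones over a sixth = minor.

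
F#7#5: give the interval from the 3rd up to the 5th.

The chord tones of F#+7 are F#–A#–C##–E.
So we need the interval from A# up to C##.
Counting 3 letters and 4 half steps from A# gives a major third.

major third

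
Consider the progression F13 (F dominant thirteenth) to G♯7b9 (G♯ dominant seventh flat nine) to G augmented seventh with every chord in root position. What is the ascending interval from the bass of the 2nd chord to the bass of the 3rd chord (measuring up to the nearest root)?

diminished octave

The roots are G♯ and G.
8 letter names make it an octave; at 11 semitones (a half step narrower than perfect) the quality is diminished.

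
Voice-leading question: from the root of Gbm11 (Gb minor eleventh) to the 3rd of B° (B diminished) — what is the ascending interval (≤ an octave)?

augmented fifth

Gbm11 (Gb minor eleventh) has Gb as its root, and B° (B diminished) has D as its 3rd.
Gb up to D is 8 semitones, a half step wider than a perfect fifth, so the interval is augmented.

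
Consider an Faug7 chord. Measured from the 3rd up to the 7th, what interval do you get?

diminished fifth

Spelling the chord: F A C# Eb.
That puts A below Eb.
A up to Eb is 6 semitones, a half step narrower than a perfect fifth, so the interval is diminished.
This 3–7 tritone is the characteristic tension at the heart of the dominant sound.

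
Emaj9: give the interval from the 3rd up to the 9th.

minor seventh

E major ninth is spelled E-G♯-B-D♯-F♯.
So we need the interval from G♯ up to F♯.
7 letter names make it a seventh; at 10 semitones (a half step narrower than major) the quality is minor.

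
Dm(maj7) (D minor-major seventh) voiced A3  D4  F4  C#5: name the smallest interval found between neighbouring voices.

Adjacent intervals: A3→D4 = perfect fourth; D4→F4 = minor third; F4→C#5 = augmented fifth.
The smallest is D4 to F4, a minor third (3 semitones).

minor 3rd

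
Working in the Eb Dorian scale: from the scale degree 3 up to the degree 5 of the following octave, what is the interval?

Eb dorian: Eb F Gb Ab Bb C Db.
Scale degree 3 = Gb; degree 5 (up an octave) = Bb.
From Gb to Bb is 16 semitones, exactly the major tenth.

major tenth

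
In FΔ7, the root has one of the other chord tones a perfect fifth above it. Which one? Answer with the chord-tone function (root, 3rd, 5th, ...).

F major seventh is spelled F–A–C–E.
The root is F. A perfect fifth above F is C.
C is the chord's 5th.

5th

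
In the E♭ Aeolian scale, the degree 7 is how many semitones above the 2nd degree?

The scale is E♭ F G♭ A♭ B♭ C♭ D♭.
F up to D♭ is a minor sixth — 8 semitones.

8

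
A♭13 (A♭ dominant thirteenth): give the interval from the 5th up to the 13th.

M9

The chord tones of A♭ dominant thirteenth are A♭-C-E♭-G♭-B♭-F.
That puts E♭ below F.
Counting 9 letters and 14 half steps from E♭ gives a major ninth.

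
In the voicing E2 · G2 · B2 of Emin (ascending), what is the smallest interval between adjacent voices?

minor third

Adjacent intervals: E2→G2 = minor third; G2→B2 = major third.
The smallest is E2 to G2, a minor third (3 semitones).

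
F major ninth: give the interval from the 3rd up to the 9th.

Fmaj9: F-A-C-E-G.
So we need the interval from A up to G.
From A to G: 10 semitones over a seventh = minor.

minor 7th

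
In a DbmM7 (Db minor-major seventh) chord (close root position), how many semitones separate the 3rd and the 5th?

The chord tones of Dbm(maj7) (Db minor-major seventh) are Db-Fb-Ab-C.
Fb to Ab is a major third: 4 semitones.

4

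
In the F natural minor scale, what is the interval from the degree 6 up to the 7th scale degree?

Spelling the F natural minor scale: F G Ab Bb C Db Eb.
So we need the interval from Db up to Eb.
Counting 2 letters and 2 half steps from Db gives a major second.

major second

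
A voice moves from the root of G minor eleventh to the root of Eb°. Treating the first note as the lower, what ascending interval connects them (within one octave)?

The root of G minor eleventh is G; the root of Eb° is Eb.
G up to Eb is 8 semitones, a half step narrower than a major sixth, so the interval is minor.

minor sixth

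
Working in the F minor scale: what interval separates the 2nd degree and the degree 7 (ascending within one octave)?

minor 6th

Spelling the F minor scale: F G A♭ B♭ C D♭ E♭.
2nd degree = G; 7th degree = E♭.
G up to E♭ is 8 semitones, a half step narrower than a major sixth, so the interval is minor.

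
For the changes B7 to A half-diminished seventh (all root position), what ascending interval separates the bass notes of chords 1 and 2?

The roots are B and A.
B up to A is 10 semitones, a half step narrower than a major seventh, so the interval is minor.

minor seventh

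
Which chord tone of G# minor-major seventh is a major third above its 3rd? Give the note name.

D#

The chord tones of G# minor-major seventh are G# B D# F##.
The 3rd is B. A major third above B is D#.
D# is the chord's 5th.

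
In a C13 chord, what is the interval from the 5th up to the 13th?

major ninth

Spelling the chord: C–E–G–Bb–D–A.
5th = G; 13th = A.
Counting 9 letters and 14 half steps from G gives a major ninth.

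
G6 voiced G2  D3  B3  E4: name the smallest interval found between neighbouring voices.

perfect fourth

Adjacent intervals: G2→D3 = perfect fifth; D3→B3 = major sixth; B3→E4 = perfect fourth.
The smallest is B3 to E4, a perfect fourth (5 semitones).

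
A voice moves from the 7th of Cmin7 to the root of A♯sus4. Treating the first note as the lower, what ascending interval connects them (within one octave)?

augmented seventh

The 7th of Cmin7 is B♭; the root of A♯sus4 is A♯.
B♭ up to A♯ is 12 semitones, a half step wider than a major seventh, so the interval is augmented.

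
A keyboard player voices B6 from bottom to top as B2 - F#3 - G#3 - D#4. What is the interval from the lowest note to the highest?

The outer voices are B2 and D#4.
B up to D# spans 10 letter names and 16 semitones — a major tenth.

major 10th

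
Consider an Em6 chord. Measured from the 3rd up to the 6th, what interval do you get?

Em6: E-G-B-C#.
So we need the interval from G up to C#.
From G to C#: 6 semitones over a fourth = augmented.

augmented 4th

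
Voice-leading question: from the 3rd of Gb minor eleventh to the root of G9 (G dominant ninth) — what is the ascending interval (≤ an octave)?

The 3rd of Gb minor eleventh is Bbb; the root of G9 (G dominant ninth) is G.
From Bbb to G: 10 semitones over a sixth = augmented.

augmented 6th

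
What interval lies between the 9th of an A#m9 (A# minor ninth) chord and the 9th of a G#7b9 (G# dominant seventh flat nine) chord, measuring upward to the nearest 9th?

The 9th of A#m9 (A# minor ninth) is B#; the 9th of G#7b9 (G# dominant seventh flat nine) is A.
From B# to A: 9 semitones over a seventh = diminished.

diminished seventh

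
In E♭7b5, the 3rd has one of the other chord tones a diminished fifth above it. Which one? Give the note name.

Db

The chord tones of E♭7b5 are E♭–G–B𝄫–D♭.
The 3rd is G. A diminished fifth above G is D♭.
D♭ is the chord's 7th.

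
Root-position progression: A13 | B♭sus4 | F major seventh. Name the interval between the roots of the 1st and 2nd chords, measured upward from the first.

minor second

The roots are A and B♭.
2 letter names make it a second; at 1 semitone (a half step narrower than major) the quality is minor.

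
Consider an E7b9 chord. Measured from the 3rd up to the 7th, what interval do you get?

diminished 5th

Spelling the chord: E–G#–B–D–F.
3rd = G#; 7th = D.
G# up to D is 6 semitones, a half step narrower than a perfect fifth, so the interval is diminished.
This 3–7 tritone is the characteristic tension at the heart of the dominant sound.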